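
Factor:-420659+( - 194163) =  -  614822 = - 2^1 *13^2*17^1 * 107^1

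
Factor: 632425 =5^2*41^1*617^1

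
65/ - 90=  - 1 + 5/18 =- 0.72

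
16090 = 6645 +9445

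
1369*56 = 76664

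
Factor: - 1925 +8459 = 2^1*3^3 *11^2 = 6534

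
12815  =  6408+6407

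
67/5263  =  67/5263 = 0.01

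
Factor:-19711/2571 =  - 3^ (- 1 )*23^1 = - 23/3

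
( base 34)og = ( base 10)832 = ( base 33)p7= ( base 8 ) 1500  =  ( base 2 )1101000000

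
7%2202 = 7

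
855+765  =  1620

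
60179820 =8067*7460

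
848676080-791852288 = 56823792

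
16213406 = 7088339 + 9125067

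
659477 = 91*7247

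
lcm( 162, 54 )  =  162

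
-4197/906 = -5 + 111/302 = - 4.63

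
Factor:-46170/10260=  - 9/2  =  - 2^(-1) *3^2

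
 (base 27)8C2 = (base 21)DK5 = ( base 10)6158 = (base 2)1100000001110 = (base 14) 235C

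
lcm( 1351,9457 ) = 9457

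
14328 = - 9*( - 1592)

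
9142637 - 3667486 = 5475151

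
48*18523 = 889104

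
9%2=1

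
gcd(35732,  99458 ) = 2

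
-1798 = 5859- 7657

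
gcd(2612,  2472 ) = 4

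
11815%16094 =11815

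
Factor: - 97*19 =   -  19^1 * 97^1 =-1843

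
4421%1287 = 560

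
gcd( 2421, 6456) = 807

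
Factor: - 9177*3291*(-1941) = 58621125087 = 3^3*7^1*19^1*23^1*647^1*1097^1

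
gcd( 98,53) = 1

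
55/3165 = 11/633 = 0.02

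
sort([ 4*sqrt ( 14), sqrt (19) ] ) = [ sqrt( 19), 4*sqrt(14 ) ]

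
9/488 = 9/488 = 0.02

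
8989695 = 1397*6435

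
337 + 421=758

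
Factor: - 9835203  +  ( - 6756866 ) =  - 13^1*1276313^1 = - 16592069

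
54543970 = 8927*6110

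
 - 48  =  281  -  329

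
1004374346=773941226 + 230433120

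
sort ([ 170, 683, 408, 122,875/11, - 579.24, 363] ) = [ - 579.24, 875/11, 122, 170, 363, 408, 683]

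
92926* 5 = 464630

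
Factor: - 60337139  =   - 29^1*2080591^1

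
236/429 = 236/429 = 0.55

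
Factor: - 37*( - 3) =3^1*37^1 = 111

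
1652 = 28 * 59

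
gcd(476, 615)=1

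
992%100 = 92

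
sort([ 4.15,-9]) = [ - 9,4.15 ]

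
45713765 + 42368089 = 88081854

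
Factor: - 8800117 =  - 37^1*41^1 * 5801^1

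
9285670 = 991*9370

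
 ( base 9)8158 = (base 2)1011101001110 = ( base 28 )7h2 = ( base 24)A8E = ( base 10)5966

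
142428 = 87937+54491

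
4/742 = 2/371=0.01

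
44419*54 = 2398626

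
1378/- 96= -15+31/48 = - 14.35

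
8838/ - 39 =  - 227  +  5/13 =- 226.62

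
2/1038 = 1/519 = 0.00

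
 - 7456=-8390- - 934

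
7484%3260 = 964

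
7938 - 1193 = 6745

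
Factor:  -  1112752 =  - 2^4*17^1 * 4091^1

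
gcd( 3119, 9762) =1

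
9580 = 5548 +4032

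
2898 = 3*966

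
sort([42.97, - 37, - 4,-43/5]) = [ - 37, - 43/5, - 4, 42.97 ] 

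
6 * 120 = 720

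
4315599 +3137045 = 7452644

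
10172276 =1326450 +8845826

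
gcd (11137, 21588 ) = 7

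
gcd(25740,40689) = 99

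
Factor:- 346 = -2^1 * 173^1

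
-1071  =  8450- 9521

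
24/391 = 24/391 = 0.06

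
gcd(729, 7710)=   3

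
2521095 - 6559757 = -4038662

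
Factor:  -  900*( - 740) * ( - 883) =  - 588078000 = - 2^4*3^2*5^3*37^1*883^1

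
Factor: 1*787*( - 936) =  - 2^3*3^2*13^1*787^1= -736632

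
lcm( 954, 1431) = 2862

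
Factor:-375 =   -  3^1* 5^3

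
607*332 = 201524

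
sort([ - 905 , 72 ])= [  -  905, 72]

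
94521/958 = 94521/958 = 98.66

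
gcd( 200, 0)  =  200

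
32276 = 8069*4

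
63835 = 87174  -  23339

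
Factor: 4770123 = 3^1*29^1*54829^1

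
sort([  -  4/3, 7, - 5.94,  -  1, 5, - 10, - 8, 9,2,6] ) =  [ - 10,-8, - 5.94, - 4/3, - 1, 2, 5, 6,7, 9]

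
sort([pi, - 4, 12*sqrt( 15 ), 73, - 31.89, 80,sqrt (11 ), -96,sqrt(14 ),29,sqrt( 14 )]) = [- 96, - 31.89, - 4,pi,sqrt (11 ),sqrt( 14 ), sqrt ( 14),  29,12*sqrt( 15 ),73,80]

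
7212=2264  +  4948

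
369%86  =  25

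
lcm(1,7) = 7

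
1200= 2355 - 1155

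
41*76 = 3116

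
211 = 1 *211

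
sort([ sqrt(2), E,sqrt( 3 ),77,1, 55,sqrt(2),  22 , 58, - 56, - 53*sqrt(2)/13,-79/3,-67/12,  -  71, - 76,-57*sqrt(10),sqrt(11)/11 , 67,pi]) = [ - 57*sqrt(10) ,-76, - 71,  -  56,-79/3, - 53*sqrt(2 ) /13, - 67/12,sqrt(11 ) /11,1, sqrt(2), sqrt( 2), sqrt( 3),  E , pi , 22,55, 58,  67,77 ] 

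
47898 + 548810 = 596708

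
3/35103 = 1/11701 = 0.00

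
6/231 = 2/77 = 0.03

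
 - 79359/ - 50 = 79359/50 = 1587.18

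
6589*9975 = 65725275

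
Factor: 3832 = 2^3*479^1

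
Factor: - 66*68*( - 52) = 233376 = 2^5*3^1*11^1*13^1*17^1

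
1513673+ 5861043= 7374716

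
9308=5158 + 4150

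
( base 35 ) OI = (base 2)1101011010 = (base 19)273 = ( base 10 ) 858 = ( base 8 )1532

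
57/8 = 7+1/8 = 7.12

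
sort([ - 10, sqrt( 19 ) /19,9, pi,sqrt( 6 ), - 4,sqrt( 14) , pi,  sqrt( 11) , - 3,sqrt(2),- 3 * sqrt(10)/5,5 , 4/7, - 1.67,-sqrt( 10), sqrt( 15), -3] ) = [ -10, - 4, -sqrt( 10),-3 ,  -  3, - 3*sqrt( 10 ) /5,-1.67, sqrt( 19)/19, 4/7,sqrt(2 ) , sqrt( 6),pi,pi,sqrt(11), sqrt( 14),sqrt( 15),5,9]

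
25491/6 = 4248 + 1/2 = 4248.50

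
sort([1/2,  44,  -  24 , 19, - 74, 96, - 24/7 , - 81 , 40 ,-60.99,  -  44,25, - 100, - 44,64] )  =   [ - 100, - 81, - 74,-60.99, - 44 , - 44,- 24, - 24/7,1/2,19, 25,40, 44,64 , 96]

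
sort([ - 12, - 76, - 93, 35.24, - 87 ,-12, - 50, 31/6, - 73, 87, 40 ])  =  [ - 93, - 87 , - 76 , - 73, - 50, - 12, - 12, 31/6, 35.24,  40, 87]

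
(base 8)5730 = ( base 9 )4138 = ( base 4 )233120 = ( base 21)6i8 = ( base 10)3032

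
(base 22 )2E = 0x3a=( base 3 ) 2011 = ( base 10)58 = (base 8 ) 72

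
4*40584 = 162336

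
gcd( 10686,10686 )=10686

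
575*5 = 2875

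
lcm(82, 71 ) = 5822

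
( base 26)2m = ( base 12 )62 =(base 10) 74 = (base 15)4E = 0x4A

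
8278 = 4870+3408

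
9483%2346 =99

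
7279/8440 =7279/8440 = 0.86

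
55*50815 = 2794825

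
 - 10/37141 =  - 1+37131/37141=   - 0.00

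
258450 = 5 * 51690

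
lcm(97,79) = 7663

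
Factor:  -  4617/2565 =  - 3^2*5^ (  -  1) = - 9/5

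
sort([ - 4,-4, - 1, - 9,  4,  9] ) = [ - 9, - 4 , - 4, - 1,4 , 9 ] 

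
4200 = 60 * 70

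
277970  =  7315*38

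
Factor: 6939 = 3^3*257^1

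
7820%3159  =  1502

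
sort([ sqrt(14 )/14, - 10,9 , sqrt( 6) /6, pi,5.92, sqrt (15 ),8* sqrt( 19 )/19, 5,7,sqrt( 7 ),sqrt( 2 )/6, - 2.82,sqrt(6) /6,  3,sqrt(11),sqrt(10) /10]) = [ - 10,-2.82,sqrt( 2)/6,sqrt(14 )/14,sqrt(  10 )/10,sqrt(6 ) /6,sqrt( 6)/6,8*sqrt( 19 )/19, sqrt ( 7),3,pi, sqrt( 11),sqrt( 15 ), 5, 5.92,7,9]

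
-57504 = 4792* (-12) 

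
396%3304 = 396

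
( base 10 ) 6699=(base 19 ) iab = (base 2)1101000101011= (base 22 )DIB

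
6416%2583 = 1250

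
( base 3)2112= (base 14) 4C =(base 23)2M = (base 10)68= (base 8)104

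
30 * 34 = 1020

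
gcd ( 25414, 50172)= 2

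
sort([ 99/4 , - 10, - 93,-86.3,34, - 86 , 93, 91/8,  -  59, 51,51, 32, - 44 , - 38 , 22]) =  [ - 93, - 86.3,-86 , - 59, - 44,-38,-10, 91/8 , 22,99/4, 32, 34, 51 , 51, 93] 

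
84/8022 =2/191 = 0.01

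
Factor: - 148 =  - 2^2*37^1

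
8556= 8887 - 331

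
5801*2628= 15245028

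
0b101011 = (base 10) 43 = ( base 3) 1121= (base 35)18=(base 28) 1f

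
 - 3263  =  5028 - 8291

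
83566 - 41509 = 42057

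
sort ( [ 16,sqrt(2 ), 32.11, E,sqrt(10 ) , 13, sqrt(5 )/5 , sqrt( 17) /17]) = [ sqrt(17)/17,sqrt ( 5 )/5 , sqrt( 2),  E , sqrt(10),13 , 16,32.11 ]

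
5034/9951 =1678/3317= 0.51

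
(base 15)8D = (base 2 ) 10000101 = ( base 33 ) 41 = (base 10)133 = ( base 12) B1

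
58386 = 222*263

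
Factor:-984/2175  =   - 2^3*5^(-2 )*29^(  -  1 )*41^1 = - 328/725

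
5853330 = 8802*665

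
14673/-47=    - 14673/47 = -312.19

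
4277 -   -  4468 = 8745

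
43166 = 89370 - 46204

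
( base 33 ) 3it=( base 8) 7462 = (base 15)1245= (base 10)3890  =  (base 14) 15bc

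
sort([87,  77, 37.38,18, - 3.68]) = [ -3.68,18,37.38, 77,87 ] 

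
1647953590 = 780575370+867378220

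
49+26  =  75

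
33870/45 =2258/3 = 752.67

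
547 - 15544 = - 14997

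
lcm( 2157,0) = 0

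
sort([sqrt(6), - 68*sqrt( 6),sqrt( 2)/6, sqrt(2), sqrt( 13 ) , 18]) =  [ - 68*sqrt( 6),  sqrt( 2)/6, sqrt( 2),sqrt( 6),  sqrt(13), 18]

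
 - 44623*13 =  - 580099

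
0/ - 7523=0/1 = - 0.00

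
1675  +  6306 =7981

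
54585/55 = 992 + 5/11 = 992.45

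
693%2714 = 693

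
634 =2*317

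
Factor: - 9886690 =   -  2^1 * 5^1*11^1*17^2 * 311^1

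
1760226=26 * 67701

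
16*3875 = 62000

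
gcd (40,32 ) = 8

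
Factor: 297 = 3^3*11^1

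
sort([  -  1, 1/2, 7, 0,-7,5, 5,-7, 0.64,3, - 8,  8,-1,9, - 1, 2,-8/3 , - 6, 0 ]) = [-8,-7,-7, -6,-8/3, - 1,-1,-1, 0 , 0,1/2, 0.64, 2,3, 5, 5,7,8, 9]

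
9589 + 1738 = 11327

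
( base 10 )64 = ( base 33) 1V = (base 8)100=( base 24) 2G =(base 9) 71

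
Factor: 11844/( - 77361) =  - 3948/25787 = - 2^2 * 3^1 * 7^1 * 47^1* 107^( - 1) * 241^( - 1)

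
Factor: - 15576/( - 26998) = 7788/13499 = 2^2*3^1*11^1*59^1*13499^( - 1) 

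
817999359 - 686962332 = 131037027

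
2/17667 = 2/17667  =  0.00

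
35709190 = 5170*6907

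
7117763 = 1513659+5604104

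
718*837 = 600966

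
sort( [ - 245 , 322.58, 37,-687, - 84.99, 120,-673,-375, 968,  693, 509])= [ - 687, - 673,-375, - 245,-84.99, 37,  120, 322.58, 509,693,968 ] 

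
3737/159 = 3737/159 = 23.50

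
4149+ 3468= 7617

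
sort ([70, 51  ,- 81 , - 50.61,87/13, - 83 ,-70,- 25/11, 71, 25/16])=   [ - 83, - 81,- 70,  -  50.61,- 25/11, 25/16,  87/13,51, 70,71 ] 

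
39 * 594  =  23166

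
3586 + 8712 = 12298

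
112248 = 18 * 6236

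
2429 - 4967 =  - 2538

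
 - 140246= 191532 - 331778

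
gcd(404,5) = 1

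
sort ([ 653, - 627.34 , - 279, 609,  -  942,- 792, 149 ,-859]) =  [-942,-859, - 792, - 627.34, - 279, 149, 609,  653]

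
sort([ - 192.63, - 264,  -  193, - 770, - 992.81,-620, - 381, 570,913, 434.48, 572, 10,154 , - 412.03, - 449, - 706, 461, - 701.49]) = [ - 992.81, - 770,-706, - 701.49,  -  620,  -  449, - 412.03, - 381, - 264,-193, - 192.63,10,154,434.48,461,570, 572,913 ]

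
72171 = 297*243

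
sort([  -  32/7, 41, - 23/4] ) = [  -  23/4, - 32/7, 41] 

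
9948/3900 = 829/325= 2.55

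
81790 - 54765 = 27025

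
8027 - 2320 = 5707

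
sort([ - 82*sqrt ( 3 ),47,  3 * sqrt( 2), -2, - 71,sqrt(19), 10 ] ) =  [  -  82 *sqrt ( 3 ), - 71 , - 2, 3*sqrt( 2), sqrt(19) , 10,  47]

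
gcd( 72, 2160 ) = 72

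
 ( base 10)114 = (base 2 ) 1110010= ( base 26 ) 4a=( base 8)162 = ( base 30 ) 3o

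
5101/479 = 10 + 311/479= 10.65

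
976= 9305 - 8329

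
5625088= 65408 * 86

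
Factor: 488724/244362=2 = 2^1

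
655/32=655/32 = 20.47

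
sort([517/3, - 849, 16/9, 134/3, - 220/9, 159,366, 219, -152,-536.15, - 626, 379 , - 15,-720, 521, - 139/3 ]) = [ - 849, -720,-626, - 536.15, - 152, - 139/3,- 220/9, - 15,16/9,134/3, 159,  517/3, 219, 366,379,521]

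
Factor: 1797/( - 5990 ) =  - 2^(  -  1)*3^1*5^( - 1) = - 3/10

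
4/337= 4/337 = 0.01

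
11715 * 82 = 960630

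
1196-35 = 1161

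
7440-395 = 7045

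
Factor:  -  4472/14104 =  -13/41 = - 13^1 * 41^ ( - 1)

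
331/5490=331/5490 = 0.06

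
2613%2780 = 2613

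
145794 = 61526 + 84268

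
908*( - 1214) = - 1102312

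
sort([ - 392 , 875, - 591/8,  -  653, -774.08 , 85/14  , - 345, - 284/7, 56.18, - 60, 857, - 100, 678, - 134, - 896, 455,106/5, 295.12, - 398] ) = [-896, - 774.08,-653,-398,  -  392, - 345, - 134,-100, - 591/8,-60, -284/7, 85/14 , 106/5, 56.18,295.12, 455, 678,857 , 875 ] 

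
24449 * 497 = 12151153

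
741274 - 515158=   226116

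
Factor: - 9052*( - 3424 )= 2^7 * 31^1*73^1*107^1= 30994048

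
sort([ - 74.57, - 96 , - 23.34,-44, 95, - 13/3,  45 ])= [-96, - 74.57,-44 , - 23.34, - 13/3, 45,  95 ] 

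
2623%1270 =83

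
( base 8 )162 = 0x72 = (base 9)136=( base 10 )114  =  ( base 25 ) 4e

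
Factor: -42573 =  - 3^1 * 23^1*617^1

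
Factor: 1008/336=3^1 = 3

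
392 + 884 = 1276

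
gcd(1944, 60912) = 648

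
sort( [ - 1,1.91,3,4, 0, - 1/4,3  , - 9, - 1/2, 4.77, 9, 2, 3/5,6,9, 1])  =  [  -  9,  -  1, - 1/2, - 1/4, 0, 3/5, 1, 1.91, 2, 3, 3,  4,  4.77, 6, 9,9]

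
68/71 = 68/71 = 0.96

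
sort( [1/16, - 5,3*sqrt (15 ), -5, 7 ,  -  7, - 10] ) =[-10, - 7, - 5, - 5, 1/16 , 7, 3*sqrt( 15) ]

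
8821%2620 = 961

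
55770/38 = 27885/19= 1467.63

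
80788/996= 20197/249= 81.11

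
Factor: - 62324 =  - 2^2*15581^1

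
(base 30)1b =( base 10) 41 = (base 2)101001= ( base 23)1I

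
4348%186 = 70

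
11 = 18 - 7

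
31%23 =8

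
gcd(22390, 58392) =2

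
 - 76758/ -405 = 25586/135 = 189.53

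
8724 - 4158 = 4566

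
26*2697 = 70122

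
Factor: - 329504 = - 2^5 * 7^1 *1471^1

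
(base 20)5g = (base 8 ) 164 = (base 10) 116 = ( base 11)a6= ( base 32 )3k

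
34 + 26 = 60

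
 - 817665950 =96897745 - 914563695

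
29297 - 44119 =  - 14822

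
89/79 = 1 + 10/79 = 1.13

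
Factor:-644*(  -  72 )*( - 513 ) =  - 23786784 = - 2^5*3^5*7^1*19^1*23^1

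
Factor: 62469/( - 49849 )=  - 3^2*11^1*79^ ( - 1 )= - 99/79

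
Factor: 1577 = 19^1*83^1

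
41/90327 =41/90327 =0.00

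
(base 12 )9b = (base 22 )59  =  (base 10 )119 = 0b1110111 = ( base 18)6B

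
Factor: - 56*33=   -  2^3*3^1*7^1*11^1=-  1848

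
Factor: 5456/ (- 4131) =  - 2^4*3^( - 5)*11^1*17^( - 1)*31^1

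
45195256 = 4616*9791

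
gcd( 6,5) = 1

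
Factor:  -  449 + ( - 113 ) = -2^1 * 281^1=- 562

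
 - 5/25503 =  - 5/25503=- 0.00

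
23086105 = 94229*245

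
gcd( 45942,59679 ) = 57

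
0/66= 0 =0.00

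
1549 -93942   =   -92393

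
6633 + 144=6777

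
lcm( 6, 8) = 24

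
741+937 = 1678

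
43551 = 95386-51835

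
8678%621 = 605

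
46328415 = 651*71165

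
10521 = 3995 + 6526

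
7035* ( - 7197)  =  -50630895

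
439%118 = 85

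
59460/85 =11892/17 = 699.53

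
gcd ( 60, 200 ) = 20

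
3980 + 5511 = 9491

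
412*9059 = 3732308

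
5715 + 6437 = 12152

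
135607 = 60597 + 75010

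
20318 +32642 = 52960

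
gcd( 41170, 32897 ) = 1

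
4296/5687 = 4296/5687 = 0.76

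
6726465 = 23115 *291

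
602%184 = 50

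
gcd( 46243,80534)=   1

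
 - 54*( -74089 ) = 4000806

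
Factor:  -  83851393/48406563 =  - 3^( - 2) * 61^1 * 1374613^1*5378507^( - 1)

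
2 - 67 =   -  65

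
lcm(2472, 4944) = 4944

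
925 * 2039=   1886075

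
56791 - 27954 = 28837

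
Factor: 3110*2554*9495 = 75418215300 = 2^2  *3^2*5^2 * 211^1*311^1 * 1277^1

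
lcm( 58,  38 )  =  1102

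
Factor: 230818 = 2^1*7^1*16487^1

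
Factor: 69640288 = 2^5*197^1*11047^1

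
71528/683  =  71528/683 = 104.73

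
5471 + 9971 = 15442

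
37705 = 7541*5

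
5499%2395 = 709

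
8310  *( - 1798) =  - 14941380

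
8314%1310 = 454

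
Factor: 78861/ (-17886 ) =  - 2^( - 1 )* 11^( - 1 )* 97^1 = - 97/22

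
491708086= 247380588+244327498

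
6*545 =3270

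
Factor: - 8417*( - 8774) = 2^1*19^1*41^1*107^1*443^1 = 73850758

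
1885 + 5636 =7521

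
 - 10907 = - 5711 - 5196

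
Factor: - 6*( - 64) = 2^7*3^1 = 384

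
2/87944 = 1/43972 = 0.00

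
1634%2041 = 1634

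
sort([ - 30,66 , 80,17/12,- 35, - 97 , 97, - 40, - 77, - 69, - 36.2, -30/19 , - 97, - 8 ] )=[- 97, - 97,  -  77, - 69, - 40, - 36.2, - 35, - 30, - 8, - 30/19,17/12, 66, 80,97 ]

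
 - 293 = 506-799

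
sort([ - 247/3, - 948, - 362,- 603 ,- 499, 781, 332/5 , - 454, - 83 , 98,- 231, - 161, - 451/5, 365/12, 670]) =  [-948, - 603, - 499, - 454 , - 362, - 231,-161, - 451/5, - 83, -247/3, 365/12, 332/5, 98,670,781 ] 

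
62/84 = 31/42 =0.74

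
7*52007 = 364049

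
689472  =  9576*72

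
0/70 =0 = 0.00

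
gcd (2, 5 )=1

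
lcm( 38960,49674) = 1986960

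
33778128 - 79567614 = -45789486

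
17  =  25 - 8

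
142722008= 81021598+61700410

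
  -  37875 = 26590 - 64465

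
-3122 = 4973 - 8095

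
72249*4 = 288996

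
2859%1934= 925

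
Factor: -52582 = -2^1*61^1 * 431^1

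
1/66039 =1/66039 = 0.00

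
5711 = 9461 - 3750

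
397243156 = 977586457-580343301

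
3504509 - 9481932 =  - 5977423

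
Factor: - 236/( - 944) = 1/4 = 2^( - 2)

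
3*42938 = 128814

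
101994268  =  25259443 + 76734825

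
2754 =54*51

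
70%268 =70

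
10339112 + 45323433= 55662545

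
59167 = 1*59167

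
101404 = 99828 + 1576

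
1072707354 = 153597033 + 919110321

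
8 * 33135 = 265080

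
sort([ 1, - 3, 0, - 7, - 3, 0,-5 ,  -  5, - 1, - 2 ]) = [ - 7, - 5,-5,  -  3  , - 3,-2, - 1,0, 0, 1 ] 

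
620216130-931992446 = -311776316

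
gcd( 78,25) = 1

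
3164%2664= 500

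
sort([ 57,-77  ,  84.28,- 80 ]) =[ - 80, - 77,57, 84.28 ] 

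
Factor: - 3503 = -31^1*113^1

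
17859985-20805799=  - 2945814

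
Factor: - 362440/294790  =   - 884/719=-  2^2 * 13^1*17^1 * 719^ ( - 1)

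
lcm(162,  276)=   7452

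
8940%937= 507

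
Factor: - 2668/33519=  - 2^2*3^( - 1)*23^1 * 29^1*11173^( - 1 ) 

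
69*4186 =288834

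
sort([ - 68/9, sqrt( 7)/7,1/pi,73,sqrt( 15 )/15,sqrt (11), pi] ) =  [ - 68/9  ,  sqrt( 15)/15, 1/pi,sqrt(7) /7,pi,sqrt( 11), 73 ]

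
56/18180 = 14/4545  =  0.00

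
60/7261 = 60/7261 = 0.01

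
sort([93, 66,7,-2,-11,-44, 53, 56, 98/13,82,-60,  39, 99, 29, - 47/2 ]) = [-60, - 44  ,-47/2, - 11, - 2,7, 98/13,29,39, 53, 56, 66, 82, 93, 99 ] 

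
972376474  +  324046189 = 1296422663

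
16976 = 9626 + 7350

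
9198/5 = 9198/5 = 1839.60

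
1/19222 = 1/19222 = 0.00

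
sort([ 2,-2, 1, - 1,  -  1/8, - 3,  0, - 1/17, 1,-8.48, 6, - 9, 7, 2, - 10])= [ - 10, - 9,  -  8.48, - 3, - 2  , - 1, - 1/8, - 1/17,0, 1,1, 2 , 2, 6, 7]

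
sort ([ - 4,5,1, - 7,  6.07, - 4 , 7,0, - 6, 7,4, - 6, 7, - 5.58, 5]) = [ -7, - 6,-6,-5.58, - 4,-4, 0, 1,4,5, 5,6.07, 7 , 7, 7 ] 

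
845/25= 33 + 4/5=   33.80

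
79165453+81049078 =160214531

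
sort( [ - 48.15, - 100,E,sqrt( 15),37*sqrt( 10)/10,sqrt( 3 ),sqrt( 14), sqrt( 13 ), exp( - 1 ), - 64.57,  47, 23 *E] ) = [- 100, - 64.57, - 48.15 , exp( - 1),sqrt(3 ), E, sqrt ( 13 ), sqrt(14),sqrt (15 ), 37*sqrt( 10) /10,47 , 23* E ] 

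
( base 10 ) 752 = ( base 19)21B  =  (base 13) 45b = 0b1011110000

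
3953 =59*67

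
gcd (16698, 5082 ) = 726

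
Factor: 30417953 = 30417953^1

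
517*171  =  88407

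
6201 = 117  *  53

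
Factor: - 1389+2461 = 1072 = 2^4*67^1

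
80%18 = 8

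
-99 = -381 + 282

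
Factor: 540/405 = 2^2*3^( -1 )=4/3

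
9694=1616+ 8078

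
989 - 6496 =-5507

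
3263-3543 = -280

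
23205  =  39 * 595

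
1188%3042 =1188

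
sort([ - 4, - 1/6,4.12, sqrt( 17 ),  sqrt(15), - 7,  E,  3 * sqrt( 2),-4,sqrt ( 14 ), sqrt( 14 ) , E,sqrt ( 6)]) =[ - 7, - 4,- 4, - 1/6,sqrt (6 ), E, E, sqrt( 14),sqrt( 14), sqrt(15 ),4.12, sqrt(17),3*sqrt( 2)]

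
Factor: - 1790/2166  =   - 895/1083 = - 3^( - 1)*5^1*19^ ( - 2)*179^1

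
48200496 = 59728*807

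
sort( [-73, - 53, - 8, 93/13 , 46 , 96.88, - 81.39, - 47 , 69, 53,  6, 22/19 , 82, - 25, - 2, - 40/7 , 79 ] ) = [ - 81.39, - 73,-53 , - 47, - 25,-8, - 40/7, - 2,22/19,6, 93/13 , 46, 53 , 69, 79,  82,96.88 ] 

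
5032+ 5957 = 10989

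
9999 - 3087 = 6912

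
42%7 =0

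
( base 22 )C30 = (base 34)52Q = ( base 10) 5874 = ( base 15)1B19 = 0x16f2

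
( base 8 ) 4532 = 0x95A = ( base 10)2394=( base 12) 1476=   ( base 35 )1XE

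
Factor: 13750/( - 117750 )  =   - 3^( - 1 )*5^1*11^1*157^( - 1 )= - 55/471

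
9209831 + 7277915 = 16487746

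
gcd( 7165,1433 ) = 1433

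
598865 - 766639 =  - 167774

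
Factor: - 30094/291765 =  - 82/795  =  - 2^1*3^( - 1)*5^( - 1)*41^1*53^( -1 )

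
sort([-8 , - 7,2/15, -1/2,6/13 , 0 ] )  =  [ - 8, - 7, - 1/2,0,2/15  ,  6/13]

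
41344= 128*323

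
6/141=2/47 = 0.04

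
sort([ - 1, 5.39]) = [ - 1,5.39 ] 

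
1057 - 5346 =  - 4289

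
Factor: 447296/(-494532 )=-2^4 * 3^( - 3)*19^( - 1)*29^1 = - 464/513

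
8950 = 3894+5056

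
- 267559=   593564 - 861123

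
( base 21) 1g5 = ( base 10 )782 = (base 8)1416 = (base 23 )1b0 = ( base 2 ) 1100001110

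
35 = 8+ 27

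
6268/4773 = 1 + 1495/4773 = 1.31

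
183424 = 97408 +86016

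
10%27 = 10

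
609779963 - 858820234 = - 249040271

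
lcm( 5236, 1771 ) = 120428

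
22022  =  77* 286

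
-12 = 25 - 37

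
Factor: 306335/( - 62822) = -985/202 = - 2^( - 1)*5^1* 101^(-1 )*197^1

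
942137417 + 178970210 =1121107627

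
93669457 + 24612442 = 118281899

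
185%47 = 44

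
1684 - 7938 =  - 6254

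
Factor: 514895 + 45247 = 2^1*3^3*11^1*23^1*41^1 = 560142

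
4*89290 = 357160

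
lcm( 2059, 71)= 2059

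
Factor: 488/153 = 2^3*3^( - 2 )*17^(  -  1) * 61^1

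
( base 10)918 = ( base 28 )14m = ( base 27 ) 170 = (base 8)1626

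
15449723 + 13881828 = 29331551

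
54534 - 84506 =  - 29972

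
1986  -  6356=-4370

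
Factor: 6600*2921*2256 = 2^7* 3^2*5^2*11^1*23^1*47^1*127^1 = 43492521600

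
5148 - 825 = 4323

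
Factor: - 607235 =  - 5^1*121447^1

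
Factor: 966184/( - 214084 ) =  - 10502/2327  =  -2^1*13^( - 1)*59^1*89^1*179^(-1 )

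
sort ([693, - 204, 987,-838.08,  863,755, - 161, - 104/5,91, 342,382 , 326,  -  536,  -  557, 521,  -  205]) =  [- 838.08, - 557,  -  536, - 205,  -  204, - 161, -104/5,91,  326,342,382,521,693,  755, 863, 987] 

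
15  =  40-25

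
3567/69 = 51 + 16/23= 51.70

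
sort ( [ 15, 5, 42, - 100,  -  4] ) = [ - 100,-4, 5,  15,42]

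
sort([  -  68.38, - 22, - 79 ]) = [ - 79,-68.38, - 22 ] 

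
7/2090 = 7/2090 = 0.00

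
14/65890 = 7/32945 = 0.00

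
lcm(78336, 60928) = 548352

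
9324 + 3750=13074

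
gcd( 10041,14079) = 3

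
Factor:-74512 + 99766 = 25254 = 2^1*3^2 * 23^1*61^1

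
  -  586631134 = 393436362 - 980067496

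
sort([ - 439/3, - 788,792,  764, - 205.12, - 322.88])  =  [ - 788 , - 322.88,-205.12, - 439/3, 764,792 ]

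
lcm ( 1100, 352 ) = 8800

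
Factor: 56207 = 56207^1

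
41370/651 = 1970/31 = 63.55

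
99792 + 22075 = 121867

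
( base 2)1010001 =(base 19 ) 45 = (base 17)4D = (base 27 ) 30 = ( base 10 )81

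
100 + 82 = 182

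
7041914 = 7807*902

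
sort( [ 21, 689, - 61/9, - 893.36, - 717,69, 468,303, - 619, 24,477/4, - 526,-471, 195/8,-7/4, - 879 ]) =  [ - 893.36,-879, - 717, - 619, - 526 ,-471,-61/9,  -  7/4, 21,24 , 195/8, 69,  477/4,  303, 468, 689 ] 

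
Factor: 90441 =3^2*13^1 * 773^1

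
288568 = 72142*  4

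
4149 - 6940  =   - 2791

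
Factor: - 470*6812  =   - 2^3*5^1*13^1 * 47^1*131^1 = - 3201640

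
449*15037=6751613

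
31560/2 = 15780=15780.00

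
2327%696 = 239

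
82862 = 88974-6112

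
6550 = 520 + 6030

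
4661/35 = 133 + 6/35  =  133.17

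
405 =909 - 504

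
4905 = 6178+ - 1273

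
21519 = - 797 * ( - 27)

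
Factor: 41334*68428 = 2828402952 =2^3  *3^1* 83^2*17107^1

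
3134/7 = 447+ 5/7 = 447.71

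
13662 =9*1518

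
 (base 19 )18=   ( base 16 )1B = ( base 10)27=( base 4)123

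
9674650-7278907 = 2395743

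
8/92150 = 4/46075  =  0.00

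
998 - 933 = 65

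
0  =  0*994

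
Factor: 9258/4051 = 2^1*3^1*1543^1*4051^( - 1) 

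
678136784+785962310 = 1464099094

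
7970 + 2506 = 10476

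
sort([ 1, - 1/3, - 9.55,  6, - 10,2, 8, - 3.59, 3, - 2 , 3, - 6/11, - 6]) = [ - 10, - 9.55 , - 6, - 3.59,-2, - 6/11, - 1/3, 1, 2,3,3, 6, 8]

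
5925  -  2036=3889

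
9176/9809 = 9176/9809 = 0.94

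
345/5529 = 115/1843  =  0.06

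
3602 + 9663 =13265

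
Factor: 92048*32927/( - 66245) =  - 3030864496/66245 = - 2^4*5^(  -  1)*11^1*19^1 * 523^1 * 1733^1*13249^( - 1)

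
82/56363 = 82/56363 =0.00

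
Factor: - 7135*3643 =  - 25992805 = - 5^1*1427^1 * 3643^1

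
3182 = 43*74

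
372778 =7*53254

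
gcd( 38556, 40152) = 84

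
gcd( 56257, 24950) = 1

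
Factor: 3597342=2^1*3^1*7^1*97^1* 883^1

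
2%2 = 0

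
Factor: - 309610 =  - 2^1*5^1*7^1 * 4423^1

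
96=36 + 60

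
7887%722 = 667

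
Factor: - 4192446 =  - 2^1*3^1*331^1*2111^1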